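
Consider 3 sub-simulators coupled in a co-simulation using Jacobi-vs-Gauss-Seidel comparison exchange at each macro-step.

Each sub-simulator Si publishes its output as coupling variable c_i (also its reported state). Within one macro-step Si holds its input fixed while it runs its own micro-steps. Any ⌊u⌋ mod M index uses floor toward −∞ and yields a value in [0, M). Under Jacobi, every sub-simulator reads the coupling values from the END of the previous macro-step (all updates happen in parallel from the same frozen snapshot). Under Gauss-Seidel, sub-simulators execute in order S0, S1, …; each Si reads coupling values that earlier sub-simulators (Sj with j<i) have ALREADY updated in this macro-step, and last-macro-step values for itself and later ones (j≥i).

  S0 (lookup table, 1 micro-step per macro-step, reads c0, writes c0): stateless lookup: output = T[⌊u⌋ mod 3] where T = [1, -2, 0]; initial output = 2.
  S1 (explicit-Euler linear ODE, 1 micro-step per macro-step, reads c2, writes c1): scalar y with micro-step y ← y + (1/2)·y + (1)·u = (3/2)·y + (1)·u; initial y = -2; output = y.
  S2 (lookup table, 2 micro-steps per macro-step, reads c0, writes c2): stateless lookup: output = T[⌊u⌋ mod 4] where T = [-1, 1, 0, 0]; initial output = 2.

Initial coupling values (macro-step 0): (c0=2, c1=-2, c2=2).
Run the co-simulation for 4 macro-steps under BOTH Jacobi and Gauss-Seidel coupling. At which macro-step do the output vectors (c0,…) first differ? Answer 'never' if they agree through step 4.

first divergence at macro-step: 1

[Jacobi] macro 1: S0 reads c0=2 → after 1×micro: 0; S1 reads c2=2 → after 1×micro: -1; S2 reads c0=2 → after 2×micro: 0 ⇒ (c0=0, c1=-1, c2=0)
[Jacobi] macro 2: S0 reads c0=0 → after 1×micro: 1; S1 reads c2=0 → after 1×micro: -3/2; S2 reads c0=0 → after 2×micro: -1 ⇒ (c0=1, c1=-3/2, c2=-1)
[Jacobi] macro 3: S0 reads c0=1 → after 1×micro: -2; S1 reads c2=-1 → after 1×micro: -13/4; S2 reads c0=1 → after 2×micro: 1 ⇒ (c0=-2, c1=-13/4, c2=1)
[Jacobi] macro 4: S0 reads c0=-2 → after 1×micro: -2; S1 reads c2=1 → after 1×micro: -31/8; S2 reads c0=-2 → after 2×micro: 0 ⇒ (c0=-2, c1=-31/8, c2=0)
[Gauss-Seidel] macro 1: S0 reads c0=2 → after 1×micro: 0; S1 reads c2=2 → after 1×micro: -1; S2 reads c0=0 → after 2×micro: -1 ⇒ (c0=0, c1=-1, c2=-1)
[Gauss-Seidel] macro 2: S0 reads c0=0 → after 1×micro: 1; S1 reads c2=-1 → after 1×micro: -5/2; S2 reads c0=1 → after 2×micro: 1 ⇒ (c0=1, c1=-5/2, c2=1)
[Gauss-Seidel] macro 3: S0 reads c0=1 → after 1×micro: -2; S1 reads c2=1 → after 1×micro: -11/4; S2 reads c0=-2 → after 2×micro: 0 ⇒ (c0=-2, c1=-11/4, c2=0)
[Gauss-Seidel] macro 4: S0 reads c0=-2 → after 1×micro: -2; S1 reads c2=0 → after 1×micro: -33/8; S2 reads c0=-2 → after 2×micro: 0 ⇒ (c0=-2, c1=-33/8, c2=0)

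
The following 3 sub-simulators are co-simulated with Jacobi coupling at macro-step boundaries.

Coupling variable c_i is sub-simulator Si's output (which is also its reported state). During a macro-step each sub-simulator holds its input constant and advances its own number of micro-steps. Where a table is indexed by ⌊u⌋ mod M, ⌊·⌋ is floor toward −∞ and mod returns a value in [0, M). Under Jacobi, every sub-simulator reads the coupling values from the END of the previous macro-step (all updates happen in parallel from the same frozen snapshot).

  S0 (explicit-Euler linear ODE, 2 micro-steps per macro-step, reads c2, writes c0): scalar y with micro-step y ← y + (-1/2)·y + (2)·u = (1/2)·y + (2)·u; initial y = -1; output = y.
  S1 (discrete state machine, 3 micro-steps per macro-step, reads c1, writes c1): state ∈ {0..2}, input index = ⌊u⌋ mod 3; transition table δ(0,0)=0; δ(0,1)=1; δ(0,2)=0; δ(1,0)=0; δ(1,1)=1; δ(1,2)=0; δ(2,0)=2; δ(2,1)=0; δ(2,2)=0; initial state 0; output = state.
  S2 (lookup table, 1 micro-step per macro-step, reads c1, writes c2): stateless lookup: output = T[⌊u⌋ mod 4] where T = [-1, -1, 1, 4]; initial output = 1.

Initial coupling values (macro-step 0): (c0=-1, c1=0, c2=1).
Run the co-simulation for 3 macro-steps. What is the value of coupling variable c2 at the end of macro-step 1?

macro 1: S0 reads c2=1 → after 2×micro: 11/4; S1 reads c1=0 → after 3×micro: 0; S2 reads c1=0 → after 1×micro: -1 ⇒ (c0=11/4, c1=0, c2=-1)
macro 2: S0 reads c2=-1 → after 2×micro: -37/16; S1 reads c1=0 → after 3×micro: 0; S2 reads c1=0 → after 1×micro: -1 ⇒ (c0=-37/16, c1=0, c2=-1)
macro 3: S0 reads c2=-1 → after 2×micro: -229/64; S1 reads c1=0 → after 3×micro: 0; S2 reads c1=0 → after 1×micro: -1 ⇒ (c0=-229/64, c1=0, c2=-1)

c2 at macro-step 1 = -1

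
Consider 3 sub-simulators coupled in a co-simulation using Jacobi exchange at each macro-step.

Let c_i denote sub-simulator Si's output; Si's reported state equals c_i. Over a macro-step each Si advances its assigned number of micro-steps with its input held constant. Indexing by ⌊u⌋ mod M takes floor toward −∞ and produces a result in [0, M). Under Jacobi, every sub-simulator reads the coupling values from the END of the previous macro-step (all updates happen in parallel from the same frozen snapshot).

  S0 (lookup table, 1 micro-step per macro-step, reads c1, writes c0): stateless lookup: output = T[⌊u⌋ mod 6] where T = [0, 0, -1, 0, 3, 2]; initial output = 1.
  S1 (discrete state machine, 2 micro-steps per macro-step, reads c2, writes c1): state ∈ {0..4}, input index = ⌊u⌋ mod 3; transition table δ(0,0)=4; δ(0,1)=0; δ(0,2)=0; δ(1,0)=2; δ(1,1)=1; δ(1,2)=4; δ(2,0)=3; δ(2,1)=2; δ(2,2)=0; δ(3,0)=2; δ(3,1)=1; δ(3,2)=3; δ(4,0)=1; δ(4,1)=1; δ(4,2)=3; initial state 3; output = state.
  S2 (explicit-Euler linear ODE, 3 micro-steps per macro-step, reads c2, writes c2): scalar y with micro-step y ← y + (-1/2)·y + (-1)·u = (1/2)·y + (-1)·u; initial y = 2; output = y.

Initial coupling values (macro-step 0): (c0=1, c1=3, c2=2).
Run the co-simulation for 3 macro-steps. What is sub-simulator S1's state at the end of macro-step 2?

S1 state at macro-step 2 = 3

macro 1: S0 reads c1=3 → after 1×micro: 0; S1 reads c2=2 → after 2×micro: 3; S2 reads c2=2 → after 3×micro: -13/4 ⇒ (c0=0, c1=3, c2=-13/4)
macro 2: S0 reads c1=3 → after 1×micro: 0; S1 reads c2=-13/4 → after 2×micro: 3; S2 reads c2=-13/4 → after 3×micro: 169/32 ⇒ (c0=0, c1=3, c2=169/32)
macro 3: S0 reads c1=3 → after 1×micro: 0; S1 reads c2=169/32 → after 2×micro: 3; S2 reads c2=169/32 → after 3×micro: -2197/256 ⇒ (c0=0, c1=3, c2=-2197/256)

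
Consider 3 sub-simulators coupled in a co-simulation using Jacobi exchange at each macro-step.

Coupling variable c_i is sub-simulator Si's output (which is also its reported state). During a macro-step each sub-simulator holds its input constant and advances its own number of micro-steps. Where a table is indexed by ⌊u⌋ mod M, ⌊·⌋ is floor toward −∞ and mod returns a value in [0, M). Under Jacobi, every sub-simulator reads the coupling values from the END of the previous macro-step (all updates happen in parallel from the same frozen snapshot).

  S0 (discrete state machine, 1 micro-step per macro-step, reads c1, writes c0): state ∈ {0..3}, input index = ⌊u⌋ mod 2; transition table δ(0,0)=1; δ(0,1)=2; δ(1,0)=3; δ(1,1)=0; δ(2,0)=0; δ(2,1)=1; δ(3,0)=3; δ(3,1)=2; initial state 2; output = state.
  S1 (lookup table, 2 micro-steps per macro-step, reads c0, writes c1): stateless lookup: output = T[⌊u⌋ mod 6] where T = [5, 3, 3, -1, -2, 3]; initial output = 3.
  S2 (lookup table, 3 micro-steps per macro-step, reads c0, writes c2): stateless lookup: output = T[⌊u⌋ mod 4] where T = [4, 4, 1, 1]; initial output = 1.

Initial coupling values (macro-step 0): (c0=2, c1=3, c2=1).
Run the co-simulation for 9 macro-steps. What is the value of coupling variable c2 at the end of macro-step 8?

macro 1: S0 reads c1=3 → after 1×micro: 1; S1 reads c0=2 → after 2×micro: 3; S2 reads c0=2 → after 3×micro: 1 ⇒ (c0=1, c1=3, c2=1)
macro 2: S0 reads c1=3 → after 1×micro: 0; S1 reads c0=1 → after 2×micro: 3; S2 reads c0=1 → after 3×micro: 4 ⇒ (c0=0, c1=3, c2=4)
macro 3: S0 reads c1=3 → after 1×micro: 2; S1 reads c0=0 → after 2×micro: 5; S2 reads c0=0 → after 3×micro: 4 ⇒ (c0=2, c1=5, c2=4)
macro 4: S0 reads c1=5 → after 1×micro: 1; S1 reads c0=2 → after 2×micro: 3; S2 reads c0=2 → after 3×micro: 1 ⇒ (c0=1, c1=3, c2=1)
macro 5: S0 reads c1=3 → after 1×micro: 0; S1 reads c0=1 → after 2×micro: 3; S2 reads c0=1 → after 3×micro: 4 ⇒ (c0=0, c1=3, c2=4)
macro 6: S0 reads c1=3 → after 1×micro: 2; S1 reads c0=0 → after 2×micro: 5; S2 reads c0=0 → after 3×micro: 4 ⇒ (c0=2, c1=5, c2=4)
macro 7: S0 reads c1=5 → after 1×micro: 1; S1 reads c0=2 → after 2×micro: 3; S2 reads c0=2 → after 3×micro: 1 ⇒ (c0=1, c1=3, c2=1)
macro 8: S0 reads c1=3 → after 1×micro: 0; S1 reads c0=1 → after 2×micro: 3; S2 reads c0=1 → after 3×micro: 4 ⇒ (c0=0, c1=3, c2=4)
macro 9: S0 reads c1=3 → after 1×micro: 2; S1 reads c0=0 → after 2×micro: 5; S2 reads c0=0 → after 3×micro: 4 ⇒ (c0=2, c1=5, c2=4)

c2 at macro-step 8 = 4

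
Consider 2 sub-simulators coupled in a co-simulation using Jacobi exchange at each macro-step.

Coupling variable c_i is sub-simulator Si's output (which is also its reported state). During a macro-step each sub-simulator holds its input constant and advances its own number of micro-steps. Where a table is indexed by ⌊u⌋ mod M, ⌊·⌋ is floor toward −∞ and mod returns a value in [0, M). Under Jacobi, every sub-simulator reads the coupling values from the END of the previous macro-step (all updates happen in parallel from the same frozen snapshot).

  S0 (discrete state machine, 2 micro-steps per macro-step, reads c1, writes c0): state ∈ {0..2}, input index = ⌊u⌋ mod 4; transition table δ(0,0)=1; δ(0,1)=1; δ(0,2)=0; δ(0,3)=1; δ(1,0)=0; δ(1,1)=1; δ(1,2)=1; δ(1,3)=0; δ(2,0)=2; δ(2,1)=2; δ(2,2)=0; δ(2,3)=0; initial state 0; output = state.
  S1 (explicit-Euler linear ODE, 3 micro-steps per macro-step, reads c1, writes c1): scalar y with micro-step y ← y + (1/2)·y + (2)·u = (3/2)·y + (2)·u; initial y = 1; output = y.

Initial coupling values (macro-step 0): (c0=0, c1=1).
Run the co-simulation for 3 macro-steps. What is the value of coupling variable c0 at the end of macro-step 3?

macro 1: S0 reads c1=1 → after 2×micro: 1; S1 reads c1=1 → after 3×micro: 103/8 ⇒ (c0=1, c1=103/8)
macro 2: S0 reads c1=103/8 → after 2×micro: 1; S1 reads c1=103/8 → after 3×micro: 10609/64 ⇒ (c0=1, c1=10609/64)
macro 3: S0 reads c1=10609/64 → after 2×micro: 1; S1 reads c1=10609/64 → after 3×micro: 1092727/512 ⇒ (c0=1, c1=1092727/512)

c0 at macro-step 3 = 1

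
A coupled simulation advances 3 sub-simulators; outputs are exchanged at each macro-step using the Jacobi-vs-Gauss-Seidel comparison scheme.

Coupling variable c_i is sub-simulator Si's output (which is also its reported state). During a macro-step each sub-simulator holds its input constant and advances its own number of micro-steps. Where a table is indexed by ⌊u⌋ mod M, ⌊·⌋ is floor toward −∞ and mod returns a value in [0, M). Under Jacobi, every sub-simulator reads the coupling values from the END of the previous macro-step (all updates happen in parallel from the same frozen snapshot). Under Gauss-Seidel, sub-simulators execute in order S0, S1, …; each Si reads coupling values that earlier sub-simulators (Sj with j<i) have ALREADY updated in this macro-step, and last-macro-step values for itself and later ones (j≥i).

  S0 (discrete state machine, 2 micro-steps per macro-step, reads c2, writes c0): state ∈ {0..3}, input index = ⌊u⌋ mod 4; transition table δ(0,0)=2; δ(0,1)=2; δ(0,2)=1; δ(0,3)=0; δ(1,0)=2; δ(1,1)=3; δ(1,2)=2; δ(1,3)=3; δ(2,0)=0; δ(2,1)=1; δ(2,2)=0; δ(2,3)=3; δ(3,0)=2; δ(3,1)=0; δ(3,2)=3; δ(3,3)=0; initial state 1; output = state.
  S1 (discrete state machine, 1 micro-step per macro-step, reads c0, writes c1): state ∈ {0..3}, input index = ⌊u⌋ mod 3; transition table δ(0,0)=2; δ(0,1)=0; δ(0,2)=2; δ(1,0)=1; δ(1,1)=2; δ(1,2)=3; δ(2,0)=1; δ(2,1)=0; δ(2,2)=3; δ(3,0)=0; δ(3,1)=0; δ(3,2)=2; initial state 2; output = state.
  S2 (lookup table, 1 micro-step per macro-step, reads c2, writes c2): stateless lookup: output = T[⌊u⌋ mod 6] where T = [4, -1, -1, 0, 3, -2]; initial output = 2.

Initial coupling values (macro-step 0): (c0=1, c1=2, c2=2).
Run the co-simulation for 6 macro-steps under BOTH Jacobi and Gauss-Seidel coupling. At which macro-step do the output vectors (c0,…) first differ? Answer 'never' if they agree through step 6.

[Jacobi] macro 1: S0 reads c2=2 → after 2×micro: 0; S1 reads c0=1 → after 1×micro: 0; S2 reads c2=2 → after 1×micro: -1 ⇒ (c0=0, c1=0, c2=-1)
[Jacobi] macro 2: S0 reads c2=-1 → after 2×micro: 0; S1 reads c0=0 → after 1×micro: 2; S2 reads c2=-1 → after 1×micro: -2 ⇒ (c0=0, c1=2, c2=-2)
[Jacobi] macro 3: S0 reads c2=-2 → after 2×micro: 2; S1 reads c0=0 → after 1×micro: 1; S2 reads c2=-2 → after 1×micro: 3 ⇒ (c0=2, c1=1, c2=3)
[Jacobi] macro 4: S0 reads c2=3 → after 2×micro: 0; S1 reads c0=2 → after 1×micro: 3; S2 reads c2=3 → after 1×micro: 0 ⇒ (c0=0, c1=3, c2=0)
[Jacobi] macro 5: S0 reads c2=0 → after 2×micro: 0; S1 reads c0=0 → after 1×micro: 0; S2 reads c2=0 → after 1×micro: 4 ⇒ (c0=0, c1=0, c2=4)
[Jacobi] macro 6: S0 reads c2=4 → after 2×micro: 0; S1 reads c0=0 → after 1×micro: 2; S2 reads c2=4 → after 1×micro: 3 ⇒ (c0=0, c1=2, c2=3)
[Gauss-Seidel] macro 1: S0 reads c2=2 → after 2×micro: 0; S1 reads c0=0 → after 1×micro: 1; S2 reads c2=2 → after 1×micro: -1 ⇒ (c0=0, c1=1, c2=-1)
[Gauss-Seidel] macro 2: S0 reads c2=-1 → after 2×micro: 0; S1 reads c0=0 → after 1×micro: 1; S2 reads c2=-1 → after 1×micro: -2 ⇒ (c0=0, c1=1, c2=-2)
[Gauss-Seidel] macro 3: S0 reads c2=-2 → after 2×micro: 2; S1 reads c0=2 → after 1×micro: 3; S2 reads c2=-2 → after 1×micro: 3 ⇒ (c0=2, c1=3, c2=3)
[Gauss-Seidel] macro 4: S0 reads c2=3 → after 2×micro: 0; S1 reads c0=0 → after 1×micro: 0; S2 reads c2=3 → after 1×micro: 0 ⇒ (c0=0, c1=0, c2=0)
[Gauss-Seidel] macro 5: S0 reads c2=0 → after 2×micro: 0; S1 reads c0=0 → after 1×micro: 2; S2 reads c2=0 → after 1×micro: 4 ⇒ (c0=0, c1=2, c2=4)
[Gauss-Seidel] macro 6: S0 reads c2=4 → after 2×micro: 0; S1 reads c0=0 → after 1×micro: 1; S2 reads c2=4 → after 1×micro: 3 ⇒ (c0=0, c1=1, c2=3)

first divergence at macro-step: 1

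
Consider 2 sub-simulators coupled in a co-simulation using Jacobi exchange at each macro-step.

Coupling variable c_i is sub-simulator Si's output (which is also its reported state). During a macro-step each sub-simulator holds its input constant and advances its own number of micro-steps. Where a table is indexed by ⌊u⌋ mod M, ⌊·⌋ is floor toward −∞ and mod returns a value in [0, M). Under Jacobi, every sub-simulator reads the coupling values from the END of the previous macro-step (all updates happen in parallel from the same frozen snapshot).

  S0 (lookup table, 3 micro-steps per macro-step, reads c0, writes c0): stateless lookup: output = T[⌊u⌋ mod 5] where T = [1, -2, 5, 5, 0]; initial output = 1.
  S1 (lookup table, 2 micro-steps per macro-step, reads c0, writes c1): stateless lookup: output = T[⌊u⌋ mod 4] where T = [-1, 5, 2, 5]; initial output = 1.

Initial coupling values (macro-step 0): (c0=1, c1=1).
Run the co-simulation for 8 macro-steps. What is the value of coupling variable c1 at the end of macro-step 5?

c1 at macro-step 5 = 2

macro 1: S0 reads c0=1 → after 3×micro: -2; S1 reads c0=1 → after 2×micro: 5 ⇒ (c0=-2, c1=5)
macro 2: S0 reads c0=-2 → after 3×micro: 5; S1 reads c0=-2 → after 2×micro: 2 ⇒ (c0=5, c1=2)
macro 3: S0 reads c0=5 → after 3×micro: 1; S1 reads c0=5 → after 2×micro: 5 ⇒ (c0=1, c1=5)
macro 4: S0 reads c0=1 → after 3×micro: -2; S1 reads c0=1 → after 2×micro: 5 ⇒ (c0=-2, c1=5)
macro 5: S0 reads c0=-2 → after 3×micro: 5; S1 reads c0=-2 → after 2×micro: 2 ⇒ (c0=5, c1=2)
macro 6: S0 reads c0=5 → after 3×micro: 1; S1 reads c0=5 → after 2×micro: 5 ⇒ (c0=1, c1=5)
macro 7: S0 reads c0=1 → after 3×micro: -2; S1 reads c0=1 → after 2×micro: 5 ⇒ (c0=-2, c1=5)
macro 8: S0 reads c0=-2 → after 3×micro: 5; S1 reads c0=-2 → after 2×micro: 2 ⇒ (c0=5, c1=2)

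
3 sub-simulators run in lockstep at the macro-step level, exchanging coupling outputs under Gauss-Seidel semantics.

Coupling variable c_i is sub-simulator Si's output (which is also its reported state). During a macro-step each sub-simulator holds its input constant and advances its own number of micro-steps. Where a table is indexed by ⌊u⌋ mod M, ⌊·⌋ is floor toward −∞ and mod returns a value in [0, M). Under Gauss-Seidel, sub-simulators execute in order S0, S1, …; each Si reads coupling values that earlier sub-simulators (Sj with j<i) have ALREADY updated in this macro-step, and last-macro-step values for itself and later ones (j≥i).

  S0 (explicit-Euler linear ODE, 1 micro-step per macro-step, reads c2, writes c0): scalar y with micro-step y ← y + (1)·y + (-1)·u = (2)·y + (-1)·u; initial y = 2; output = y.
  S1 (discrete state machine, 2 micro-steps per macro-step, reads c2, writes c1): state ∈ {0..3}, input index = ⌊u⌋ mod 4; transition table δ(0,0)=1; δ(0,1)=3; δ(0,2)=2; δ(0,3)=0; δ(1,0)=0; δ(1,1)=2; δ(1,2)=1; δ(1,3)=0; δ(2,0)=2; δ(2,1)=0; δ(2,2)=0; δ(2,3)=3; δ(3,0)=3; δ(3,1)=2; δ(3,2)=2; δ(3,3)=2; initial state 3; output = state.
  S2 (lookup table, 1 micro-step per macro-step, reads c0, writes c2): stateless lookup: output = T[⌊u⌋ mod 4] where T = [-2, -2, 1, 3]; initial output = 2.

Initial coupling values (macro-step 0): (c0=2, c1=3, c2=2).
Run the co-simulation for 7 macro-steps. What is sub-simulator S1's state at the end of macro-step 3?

S1 state at macro-step 3 = 2

macro 1: S0 reads c2=2 → after 1×micro: 2; S1 reads c2=2 → after 2×micro: 0; S2 reads c0=2 → after 1×micro: 1 ⇒ (c0=2, c1=0, c2=1)
macro 2: S0 reads c2=1 → after 1×micro: 3; S1 reads c2=1 → after 2×micro: 2; S2 reads c0=3 → after 1×micro: 3 ⇒ (c0=3, c1=2, c2=3)
macro 3: S0 reads c2=3 → after 1×micro: 3; S1 reads c2=3 → after 2×micro: 2; S2 reads c0=3 → after 1×micro: 3 ⇒ (c0=3, c1=2, c2=3)
macro 4: S0 reads c2=3 → after 1×micro: 3; S1 reads c2=3 → after 2×micro: 2; S2 reads c0=3 → after 1×micro: 3 ⇒ (c0=3, c1=2, c2=3)
macro 5: S0 reads c2=3 → after 1×micro: 3; S1 reads c2=3 → after 2×micro: 2; S2 reads c0=3 → after 1×micro: 3 ⇒ (c0=3, c1=2, c2=3)
macro 6: S0 reads c2=3 → after 1×micro: 3; S1 reads c2=3 → after 2×micro: 2; S2 reads c0=3 → after 1×micro: 3 ⇒ (c0=3, c1=2, c2=3)
macro 7: S0 reads c2=3 → after 1×micro: 3; S1 reads c2=3 → after 2×micro: 2; S2 reads c0=3 → after 1×micro: 3 ⇒ (c0=3, c1=2, c2=3)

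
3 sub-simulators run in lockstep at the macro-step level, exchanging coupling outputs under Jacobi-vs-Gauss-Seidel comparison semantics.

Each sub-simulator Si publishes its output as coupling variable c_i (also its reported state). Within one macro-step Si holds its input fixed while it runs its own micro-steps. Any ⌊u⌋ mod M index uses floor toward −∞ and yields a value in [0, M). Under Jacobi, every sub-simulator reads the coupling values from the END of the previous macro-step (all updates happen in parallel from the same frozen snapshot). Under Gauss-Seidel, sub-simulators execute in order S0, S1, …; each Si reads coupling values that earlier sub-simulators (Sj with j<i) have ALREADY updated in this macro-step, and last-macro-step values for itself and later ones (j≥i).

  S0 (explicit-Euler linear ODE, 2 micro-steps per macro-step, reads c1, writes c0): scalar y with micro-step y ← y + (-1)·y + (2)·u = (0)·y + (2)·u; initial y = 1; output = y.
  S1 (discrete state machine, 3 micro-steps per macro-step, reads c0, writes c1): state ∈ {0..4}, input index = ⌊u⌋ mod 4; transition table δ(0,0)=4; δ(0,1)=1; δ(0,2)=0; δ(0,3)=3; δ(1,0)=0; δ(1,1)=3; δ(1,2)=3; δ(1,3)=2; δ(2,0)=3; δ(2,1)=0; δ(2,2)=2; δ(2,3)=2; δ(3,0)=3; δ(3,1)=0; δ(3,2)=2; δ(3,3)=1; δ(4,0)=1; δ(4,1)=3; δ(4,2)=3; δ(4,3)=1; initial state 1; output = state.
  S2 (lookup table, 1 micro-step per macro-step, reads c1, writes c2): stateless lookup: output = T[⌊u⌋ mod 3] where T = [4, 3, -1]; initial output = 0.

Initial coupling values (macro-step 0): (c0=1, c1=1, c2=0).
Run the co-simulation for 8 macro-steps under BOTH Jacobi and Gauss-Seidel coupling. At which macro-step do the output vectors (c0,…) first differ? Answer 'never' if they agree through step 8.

first divergence at macro-step: 1

[Jacobi] macro 1: S0 reads c1=1 → after 2×micro: 2; S1 reads c0=1 → after 3×micro: 1; S2 reads c1=1 → after 1×micro: 3 ⇒ (c0=2, c1=1, c2=3)
[Jacobi] macro 2: S0 reads c1=1 → after 2×micro: 2; S1 reads c0=2 → after 3×micro: 2; S2 reads c1=1 → after 1×micro: 3 ⇒ (c0=2, c1=2, c2=3)
[Jacobi] macro 3: S0 reads c1=2 → after 2×micro: 4; S1 reads c0=2 → after 3×micro: 2; S2 reads c1=2 → after 1×micro: -1 ⇒ (c0=4, c1=2, c2=-1)
[Jacobi] macro 4: S0 reads c1=2 → after 2×micro: 4; S1 reads c0=4 → after 3×micro: 3; S2 reads c1=2 → after 1×micro: -1 ⇒ (c0=4, c1=3, c2=-1)
[Jacobi] macro 5: S0 reads c1=3 → after 2×micro: 6; S1 reads c0=4 → after 3×micro: 3; S2 reads c1=3 → after 1×micro: 4 ⇒ (c0=6, c1=3, c2=4)
[Jacobi] macro 6: S0 reads c1=3 → after 2×micro: 6; S1 reads c0=6 → after 3×micro: 2; S2 reads c1=3 → after 1×micro: 4 ⇒ (c0=6, c1=2, c2=4)
[Jacobi] macro 7: S0 reads c1=2 → after 2×micro: 4; S1 reads c0=6 → after 3×micro: 2; S2 reads c1=2 → after 1×micro: -1 ⇒ (c0=4, c1=2, c2=-1)
[Jacobi] macro 8: S0 reads c1=2 → after 2×micro: 4; S1 reads c0=4 → after 3×micro: 3; S2 reads c1=2 → after 1×micro: -1 ⇒ (c0=4, c1=3, c2=-1)
[Gauss-Seidel] macro 1: S0 reads c1=1 → after 2×micro: 2; S1 reads c0=2 → after 3×micro: 2; S2 reads c1=2 → after 1×micro: -1 ⇒ (c0=2, c1=2, c2=-1)
[Gauss-Seidel] macro 2: S0 reads c1=2 → after 2×micro: 4; S1 reads c0=4 → after 3×micro: 3; S2 reads c1=3 → after 1×micro: 4 ⇒ (c0=4, c1=3, c2=4)
[Gauss-Seidel] macro 3: S0 reads c1=3 → after 2×micro: 6; S1 reads c0=6 → after 3×micro: 2; S2 reads c1=2 → after 1×micro: -1 ⇒ (c0=6, c1=2, c2=-1)
[Gauss-Seidel] macro 4: S0 reads c1=2 → after 2×micro: 4; S1 reads c0=4 → after 3×micro: 3; S2 reads c1=3 → after 1×micro: 4 ⇒ (c0=4, c1=3, c2=4)
[Gauss-Seidel] macro 5: S0 reads c1=3 → after 2×micro: 6; S1 reads c0=6 → after 3×micro: 2; S2 reads c1=2 → after 1×micro: -1 ⇒ (c0=6, c1=2, c2=-1)
[Gauss-Seidel] macro 6: S0 reads c1=2 → after 2×micro: 4; S1 reads c0=4 → after 3×micro: 3; S2 reads c1=3 → after 1×micro: 4 ⇒ (c0=4, c1=3, c2=4)
[Gauss-Seidel] macro 7: S0 reads c1=3 → after 2×micro: 6; S1 reads c0=6 → after 3×micro: 2; S2 reads c1=2 → after 1×micro: -1 ⇒ (c0=6, c1=2, c2=-1)
[Gauss-Seidel] macro 8: S0 reads c1=2 → after 2×micro: 4; S1 reads c0=4 → after 3×micro: 3; S2 reads c1=3 → after 1×micro: 4 ⇒ (c0=4, c1=3, c2=4)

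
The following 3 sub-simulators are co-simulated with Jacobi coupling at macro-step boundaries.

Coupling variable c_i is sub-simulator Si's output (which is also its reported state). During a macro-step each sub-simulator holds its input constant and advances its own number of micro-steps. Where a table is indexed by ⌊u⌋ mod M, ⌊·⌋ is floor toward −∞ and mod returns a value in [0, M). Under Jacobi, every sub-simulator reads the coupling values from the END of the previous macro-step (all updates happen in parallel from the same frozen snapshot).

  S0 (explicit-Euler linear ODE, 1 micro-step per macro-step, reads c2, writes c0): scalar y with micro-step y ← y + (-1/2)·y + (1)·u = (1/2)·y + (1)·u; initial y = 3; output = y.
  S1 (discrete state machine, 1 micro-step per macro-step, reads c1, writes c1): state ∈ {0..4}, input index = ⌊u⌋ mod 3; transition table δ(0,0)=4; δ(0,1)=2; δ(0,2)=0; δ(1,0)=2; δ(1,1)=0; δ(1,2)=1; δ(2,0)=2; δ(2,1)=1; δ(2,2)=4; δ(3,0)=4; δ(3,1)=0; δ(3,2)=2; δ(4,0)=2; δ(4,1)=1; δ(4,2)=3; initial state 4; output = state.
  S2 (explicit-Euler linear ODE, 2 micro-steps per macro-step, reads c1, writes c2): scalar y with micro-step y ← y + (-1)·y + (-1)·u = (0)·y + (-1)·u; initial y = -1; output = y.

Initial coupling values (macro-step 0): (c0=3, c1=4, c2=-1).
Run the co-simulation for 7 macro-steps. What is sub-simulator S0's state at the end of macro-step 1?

S0 state at macro-step 1 = 1/2

macro 1: S0 reads c2=-1 → after 1×micro: 1/2; S1 reads c1=4 → after 1×micro: 1; S2 reads c1=4 → after 2×micro: -4 ⇒ (c0=1/2, c1=1, c2=-4)
macro 2: S0 reads c2=-4 → after 1×micro: -15/4; S1 reads c1=1 → after 1×micro: 0; S2 reads c1=1 → after 2×micro: -1 ⇒ (c0=-15/4, c1=0, c2=-1)
macro 3: S0 reads c2=-1 → after 1×micro: -23/8; S1 reads c1=0 → after 1×micro: 4; S2 reads c1=0 → after 2×micro: 0 ⇒ (c0=-23/8, c1=4, c2=0)
macro 4: S0 reads c2=0 → after 1×micro: -23/16; S1 reads c1=4 → after 1×micro: 1; S2 reads c1=4 → after 2×micro: -4 ⇒ (c0=-23/16, c1=1, c2=-4)
macro 5: S0 reads c2=-4 → after 1×micro: -151/32; S1 reads c1=1 → after 1×micro: 0; S2 reads c1=1 → after 2×micro: -1 ⇒ (c0=-151/32, c1=0, c2=-1)
macro 6: S0 reads c2=-1 → after 1×micro: -215/64; S1 reads c1=0 → after 1×micro: 4; S2 reads c1=0 → after 2×micro: 0 ⇒ (c0=-215/64, c1=4, c2=0)
macro 7: S0 reads c2=0 → after 1×micro: -215/128; S1 reads c1=4 → after 1×micro: 1; S2 reads c1=4 → after 2×micro: -4 ⇒ (c0=-215/128, c1=1, c2=-4)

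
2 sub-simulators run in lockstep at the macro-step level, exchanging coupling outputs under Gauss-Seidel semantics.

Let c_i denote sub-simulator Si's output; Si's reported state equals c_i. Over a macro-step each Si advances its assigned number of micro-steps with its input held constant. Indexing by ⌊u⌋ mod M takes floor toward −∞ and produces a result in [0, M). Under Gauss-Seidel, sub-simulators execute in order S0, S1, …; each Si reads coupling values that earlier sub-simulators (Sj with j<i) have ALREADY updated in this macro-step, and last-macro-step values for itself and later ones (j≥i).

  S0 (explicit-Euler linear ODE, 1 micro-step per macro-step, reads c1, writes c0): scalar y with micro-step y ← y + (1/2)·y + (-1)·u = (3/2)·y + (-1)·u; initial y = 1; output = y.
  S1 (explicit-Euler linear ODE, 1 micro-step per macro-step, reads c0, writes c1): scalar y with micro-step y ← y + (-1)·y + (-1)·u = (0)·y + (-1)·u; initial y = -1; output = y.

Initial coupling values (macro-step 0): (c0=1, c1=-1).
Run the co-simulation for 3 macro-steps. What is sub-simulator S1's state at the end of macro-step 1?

macro 1: S0 reads c1=-1 → after 1×micro: 5/2; S1 reads c0=5/2 → after 1×micro: -5/2 ⇒ (c0=5/2, c1=-5/2)
macro 2: S0 reads c1=-5/2 → after 1×micro: 25/4; S1 reads c0=25/4 → after 1×micro: -25/4 ⇒ (c0=25/4, c1=-25/4)
macro 3: S0 reads c1=-25/4 → after 1×micro: 125/8; S1 reads c0=125/8 → after 1×micro: -125/8 ⇒ (c0=125/8, c1=-125/8)

S1 state at macro-step 1 = -5/2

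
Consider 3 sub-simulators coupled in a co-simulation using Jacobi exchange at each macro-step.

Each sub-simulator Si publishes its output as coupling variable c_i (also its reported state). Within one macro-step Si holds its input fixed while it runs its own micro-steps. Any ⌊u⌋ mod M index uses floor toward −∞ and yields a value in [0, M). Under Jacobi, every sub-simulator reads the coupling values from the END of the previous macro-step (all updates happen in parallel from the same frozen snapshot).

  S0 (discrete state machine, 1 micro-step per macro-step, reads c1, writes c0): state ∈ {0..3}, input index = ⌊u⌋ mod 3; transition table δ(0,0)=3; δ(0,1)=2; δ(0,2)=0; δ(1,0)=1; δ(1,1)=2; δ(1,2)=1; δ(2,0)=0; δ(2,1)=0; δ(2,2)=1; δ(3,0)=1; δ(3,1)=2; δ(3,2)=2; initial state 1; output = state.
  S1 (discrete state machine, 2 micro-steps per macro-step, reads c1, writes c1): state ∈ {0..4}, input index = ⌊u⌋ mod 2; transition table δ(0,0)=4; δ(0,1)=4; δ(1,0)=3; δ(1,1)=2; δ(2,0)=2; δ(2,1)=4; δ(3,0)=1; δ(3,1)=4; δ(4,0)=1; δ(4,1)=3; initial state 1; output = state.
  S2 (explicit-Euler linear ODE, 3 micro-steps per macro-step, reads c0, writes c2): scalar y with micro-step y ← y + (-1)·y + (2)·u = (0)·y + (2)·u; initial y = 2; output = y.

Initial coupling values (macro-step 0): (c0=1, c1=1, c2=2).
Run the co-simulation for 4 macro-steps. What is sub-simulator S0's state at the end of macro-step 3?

S0 state at macro-step 3 = 3

macro 1: S0 reads c1=1 → after 1×micro: 2; S1 reads c1=1 → after 2×micro: 4; S2 reads c0=1 → after 3×micro: 2 ⇒ (c0=2, c1=4, c2=2)
macro 2: S0 reads c1=4 → after 1×micro: 0; S1 reads c1=4 → after 2×micro: 3; S2 reads c0=2 → after 3×micro: 4 ⇒ (c0=0, c1=3, c2=4)
macro 3: S0 reads c1=3 → after 1×micro: 3; S1 reads c1=3 → after 2×micro: 3; S2 reads c0=0 → after 3×micro: 0 ⇒ (c0=3, c1=3, c2=0)
macro 4: S0 reads c1=3 → after 1×micro: 1; S1 reads c1=3 → after 2×micro: 3; S2 reads c0=3 → after 3×micro: 6 ⇒ (c0=1, c1=3, c2=6)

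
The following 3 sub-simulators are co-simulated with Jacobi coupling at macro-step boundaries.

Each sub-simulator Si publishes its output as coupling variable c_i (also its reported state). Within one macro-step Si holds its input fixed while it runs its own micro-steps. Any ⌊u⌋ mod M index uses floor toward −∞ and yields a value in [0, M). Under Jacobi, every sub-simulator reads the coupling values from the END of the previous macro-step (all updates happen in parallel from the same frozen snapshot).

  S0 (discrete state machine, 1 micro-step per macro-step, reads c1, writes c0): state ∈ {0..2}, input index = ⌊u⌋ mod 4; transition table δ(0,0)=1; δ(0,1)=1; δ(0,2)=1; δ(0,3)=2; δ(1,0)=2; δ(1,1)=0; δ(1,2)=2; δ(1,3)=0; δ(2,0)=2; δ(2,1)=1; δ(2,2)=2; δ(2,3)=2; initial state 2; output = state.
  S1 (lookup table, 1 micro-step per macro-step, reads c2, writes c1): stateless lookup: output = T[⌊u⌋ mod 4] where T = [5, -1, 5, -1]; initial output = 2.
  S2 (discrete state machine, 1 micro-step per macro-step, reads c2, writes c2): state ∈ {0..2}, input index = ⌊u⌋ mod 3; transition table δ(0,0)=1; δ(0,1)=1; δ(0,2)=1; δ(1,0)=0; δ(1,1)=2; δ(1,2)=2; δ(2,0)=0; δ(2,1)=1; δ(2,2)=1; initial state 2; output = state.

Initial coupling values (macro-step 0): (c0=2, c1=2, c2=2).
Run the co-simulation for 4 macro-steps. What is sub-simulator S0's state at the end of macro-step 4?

S0 state at macro-step 4 = 1

macro 1: S0 reads c1=2 → after 1×micro: 2; S1 reads c2=2 → after 1×micro: 5; S2 reads c2=2 → after 1×micro: 1 ⇒ (c0=2, c1=5, c2=1)
macro 2: S0 reads c1=5 → after 1×micro: 1; S1 reads c2=1 → after 1×micro: -1; S2 reads c2=1 → after 1×micro: 2 ⇒ (c0=1, c1=-1, c2=2)
macro 3: S0 reads c1=-1 → after 1×micro: 0; S1 reads c2=2 → after 1×micro: 5; S2 reads c2=2 → after 1×micro: 1 ⇒ (c0=0, c1=5, c2=1)
macro 4: S0 reads c1=5 → after 1×micro: 1; S1 reads c2=1 → after 1×micro: -1; S2 reads c2=1 → after 1×micro: 2 ⇒ (c0=1, c1=-1, c2=2)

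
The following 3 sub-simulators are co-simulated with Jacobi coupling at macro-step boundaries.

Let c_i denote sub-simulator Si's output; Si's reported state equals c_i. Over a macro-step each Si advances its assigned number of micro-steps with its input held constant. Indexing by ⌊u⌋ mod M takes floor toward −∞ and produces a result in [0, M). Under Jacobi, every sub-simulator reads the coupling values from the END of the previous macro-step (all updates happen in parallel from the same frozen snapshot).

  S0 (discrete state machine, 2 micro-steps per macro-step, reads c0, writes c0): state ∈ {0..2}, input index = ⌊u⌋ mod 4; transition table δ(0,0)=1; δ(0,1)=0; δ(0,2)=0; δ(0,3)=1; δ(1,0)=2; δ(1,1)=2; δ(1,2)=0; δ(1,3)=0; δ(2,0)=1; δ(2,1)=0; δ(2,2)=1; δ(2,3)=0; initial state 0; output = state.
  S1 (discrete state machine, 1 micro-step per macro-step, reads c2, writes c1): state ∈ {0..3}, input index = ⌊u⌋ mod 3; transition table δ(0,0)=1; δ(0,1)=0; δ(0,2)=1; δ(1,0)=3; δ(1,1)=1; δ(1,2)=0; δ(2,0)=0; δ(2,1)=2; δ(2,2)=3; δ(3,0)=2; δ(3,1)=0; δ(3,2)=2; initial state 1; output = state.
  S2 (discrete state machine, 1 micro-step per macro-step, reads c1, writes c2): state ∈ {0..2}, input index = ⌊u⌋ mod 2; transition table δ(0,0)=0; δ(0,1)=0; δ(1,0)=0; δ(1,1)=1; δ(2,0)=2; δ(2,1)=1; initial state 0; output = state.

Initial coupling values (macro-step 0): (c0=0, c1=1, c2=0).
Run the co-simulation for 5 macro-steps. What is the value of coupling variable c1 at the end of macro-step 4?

macro 1: S0 reads c0=0 → after 2×micro: 2; S1 reads c2=0 → after 1×micro: 3; S2 reads c1=1 → after 1×micro: 0 ⇒ (c0=2, c1=3, c2=0)
macro 2: S0 reads c0=2 → after 2×micro: 0; S1 reads c2=0 → after 1×micro: 2; S2 reads c1=3 → after 1×micro: 0 ⇒ (c0=0, c1=2, c2=0)
macro 3: S0 reads c0=0 → after 2×micro: 2; S1 reads c2=0 → after 1×micro: 0; S2 reads c1=2 → after 1×micro: 0 ⇒ (c0=2, c1=0, c2=0)
macro 4: S0 reads c0=2 → after 2×micro: 0; S1 reads c2=0 → after 1×micro: 1; S2 reads c1=0 → after 1×micro: 0 ⇒ (c0=0, c1=1, c2=0)
macro 5: S0 reads c0=0 → after 2×micro: 2; S1 reads c2=0 → after 1×micro: 3; S2 reads c1=1 → after 1×micro: 0 ⇒ (c0=2, c1=3, c2=0)

c1 at macro-step 4 = 1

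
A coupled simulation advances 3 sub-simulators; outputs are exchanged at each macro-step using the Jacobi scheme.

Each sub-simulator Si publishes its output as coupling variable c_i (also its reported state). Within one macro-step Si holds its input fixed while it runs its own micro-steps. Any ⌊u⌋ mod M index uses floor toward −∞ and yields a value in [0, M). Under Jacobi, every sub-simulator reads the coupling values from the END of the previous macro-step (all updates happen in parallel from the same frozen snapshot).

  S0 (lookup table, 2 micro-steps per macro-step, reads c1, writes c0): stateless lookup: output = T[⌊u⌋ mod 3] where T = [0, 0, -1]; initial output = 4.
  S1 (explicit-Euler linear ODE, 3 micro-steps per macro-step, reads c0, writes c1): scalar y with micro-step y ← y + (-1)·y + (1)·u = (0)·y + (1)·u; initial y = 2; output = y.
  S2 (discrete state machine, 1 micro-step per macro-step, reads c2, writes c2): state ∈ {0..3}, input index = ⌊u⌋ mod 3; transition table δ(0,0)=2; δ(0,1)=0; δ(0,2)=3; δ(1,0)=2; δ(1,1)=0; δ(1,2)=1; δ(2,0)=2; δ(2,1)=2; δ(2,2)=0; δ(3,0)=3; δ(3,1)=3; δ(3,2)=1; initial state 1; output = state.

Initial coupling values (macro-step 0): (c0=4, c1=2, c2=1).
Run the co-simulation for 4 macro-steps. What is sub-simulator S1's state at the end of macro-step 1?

S1 state at macro-step 1 = 4

macro 1: S0 reads c1=2 → after 2×micro: -1; S1 reads c0=4 → after 3×micro: 4; S2 reads c2=1 → after 1×micro: 0 ⇒ (c0=-1, c1=4, c2=0)
macro 2: S0 reads c1=4 → after 2×micro: 0; S1 reads c0=-1 → after 3×micro: -1; S2 reads c2=0 → after 1×micro: 2 ⇒ (c0=0, c1=-1, c2=2)
macro 3: S0 reads c1=-1 → after 2×micro: -1; S1 reads c0=0 → after 3×micro: 0; S2 reads c2=2 → after 1×micro: 0 ⇒ (c0=-1, c1=0, c2=0)
macro 4: S0 reads c1=0 → after 2×micro: 0; S1 reads c0=-1 → after 3×micro: -1; S2 reads c2=0 → after 1×micro: 2 ⇒ (c0=0, c1=-1, c2=2)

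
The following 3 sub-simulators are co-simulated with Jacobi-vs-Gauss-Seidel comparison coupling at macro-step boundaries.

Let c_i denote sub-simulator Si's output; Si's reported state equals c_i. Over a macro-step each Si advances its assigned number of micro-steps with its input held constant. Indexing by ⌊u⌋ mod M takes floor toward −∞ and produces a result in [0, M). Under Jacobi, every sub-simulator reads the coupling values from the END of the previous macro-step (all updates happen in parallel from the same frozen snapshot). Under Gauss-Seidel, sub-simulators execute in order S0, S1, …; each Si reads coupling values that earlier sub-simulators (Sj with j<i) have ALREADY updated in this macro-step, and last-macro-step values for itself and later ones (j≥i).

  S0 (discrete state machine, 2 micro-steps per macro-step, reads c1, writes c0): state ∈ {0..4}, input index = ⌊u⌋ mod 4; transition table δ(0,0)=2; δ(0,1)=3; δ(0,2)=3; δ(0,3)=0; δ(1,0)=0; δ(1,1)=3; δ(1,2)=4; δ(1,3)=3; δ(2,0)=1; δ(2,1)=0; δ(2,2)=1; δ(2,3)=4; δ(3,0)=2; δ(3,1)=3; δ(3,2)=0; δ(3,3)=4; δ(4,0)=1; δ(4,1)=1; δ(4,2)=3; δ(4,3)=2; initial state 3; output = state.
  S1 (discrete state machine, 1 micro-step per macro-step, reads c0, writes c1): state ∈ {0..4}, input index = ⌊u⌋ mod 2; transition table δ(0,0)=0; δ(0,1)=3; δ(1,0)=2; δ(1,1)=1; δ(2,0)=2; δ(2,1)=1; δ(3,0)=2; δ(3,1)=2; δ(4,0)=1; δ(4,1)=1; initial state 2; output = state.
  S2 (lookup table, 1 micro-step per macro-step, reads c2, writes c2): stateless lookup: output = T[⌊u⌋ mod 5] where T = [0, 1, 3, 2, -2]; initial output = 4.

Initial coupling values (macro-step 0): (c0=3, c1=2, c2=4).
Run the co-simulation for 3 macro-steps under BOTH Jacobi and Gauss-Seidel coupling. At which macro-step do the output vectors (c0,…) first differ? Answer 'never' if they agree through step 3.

[Jacobi] macro 1: S0 reads c1=2 → after 2×micro: 3; S1 reads c0=3 → after 1×micro: 1; S2 reads c2=4 → after 1×micro: -2 ⇒ (c0=3, c1=1, c2=-2)
[Jacobi] macro 2: S0 reads c1=1 → after 2×micro: 3; S1 reads c0=3 → after 1×micro: 1; S2 reads c2=-2 → after 1×micro: 2 ⇒ (c0=3, c1=1, c2=2)
[Jacobi] macro 3: S0 reads c1=1 → after 2×micro: 3; S1 reads c0=3 → after 1×micro: 1; S2 reads c2=2 → after 1×micro: 3 ⇒ (c0=3, c1=1, c2=3)
[Gauss-Seidel] macro 1: S0 reads c1=2 → after 2×micro: 3; S1 reads c0=3 → after 1×micro: 1; S2 reads c2=4 → after 1×micro: -2 ⇒ (c0=3, c1=1, c2=-2)
[Gauss-Seidel] macro 2: S0 reads c1=1 → after 2×micro: 3; S1 reads c0=3 → after 1×micro: 1; S2 reads c2=-2 → after 1×micro: 2 ⇒ (c0=3, c1=1, c2=2)
[Gauss-Seidel] macro 3: S0 reads c1=1 → after 2×micro: 3; S1 reads c0=3 → after 1×micro: 1; S2 reads c2=2 → after 1×micro: 3 ⇒ (c0=3, c1=1, c2=3)

first divergence at macro-step: never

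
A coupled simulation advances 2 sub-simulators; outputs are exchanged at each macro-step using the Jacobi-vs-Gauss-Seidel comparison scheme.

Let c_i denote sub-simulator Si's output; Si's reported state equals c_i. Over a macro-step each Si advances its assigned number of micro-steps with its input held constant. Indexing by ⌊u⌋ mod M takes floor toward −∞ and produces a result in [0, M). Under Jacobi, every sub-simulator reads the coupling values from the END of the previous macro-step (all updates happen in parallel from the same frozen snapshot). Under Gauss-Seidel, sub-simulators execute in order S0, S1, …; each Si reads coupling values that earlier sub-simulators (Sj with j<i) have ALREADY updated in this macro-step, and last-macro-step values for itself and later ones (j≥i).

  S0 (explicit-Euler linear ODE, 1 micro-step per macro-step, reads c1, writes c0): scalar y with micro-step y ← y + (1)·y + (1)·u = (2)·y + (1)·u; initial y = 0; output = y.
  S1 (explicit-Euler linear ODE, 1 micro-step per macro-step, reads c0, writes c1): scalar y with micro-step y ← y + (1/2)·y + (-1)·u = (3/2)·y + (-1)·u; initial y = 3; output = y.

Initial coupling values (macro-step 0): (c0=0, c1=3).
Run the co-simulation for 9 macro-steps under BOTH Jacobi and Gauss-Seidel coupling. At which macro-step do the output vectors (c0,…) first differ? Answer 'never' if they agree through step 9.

first divergence at macro-step: 1

[Jacobi] macro 1: S0 reads c1=3 → after 1×micro: 3; S1 reads c0=0 → after 1×micro: 9/2 ⇒ (c0=3, c1=9/2)
[Jacobi] macro 2: S0 reads c1=9/2 → after 1×micro: 21/2; S1 reads c0=3 → after 1×micro: 15/4 ⇒ (c0=21/2, c1=15/4)
[Jacobi] macro 3: S0 reads c1=15/4 → after 1×micro: 99/4; S1 reads c0=21/2 → after 1×micro: -39/8 ⇒ (c0=99/4, c1=-39/8)
[Jacobi] macro 4: S0 reads c1=-39/8 → after 1×micro: 357/8; S1 reads c0=99/4 → after 1×micro: -513/16 ⇒ (c0=357/8, c1=-513/16)
[Jacobi] macro 5: S0 reads c1=-513/16 → after 1×micro: 915/16; S1 reads c0=357/8 → after 1×micro: -2967/32 ⇒ (c0=915/16, c1=-2967/32)
[Jacobi] macro 6: S0 reads c1=-2967/32 → after 1×micro: 693/32; S1 reads c0=915/16 → after 1×micro: -12561/64 ⇒ (c0=693/32, c1=-12561/64)
[Jacobi] macro 7: S0 reads c1=-12561/64 → after 1×micro: -9789/64; S1 reads c0=693/32 → after 1×micro: -40455/128 ⇒ (c0=-9789/64, c1=-40455/128)
[Jacobi] macro 8: S0 reads c1=-40455/128 → after 1×micro: -79611/128; S1 reads c0=-9789/64 → after 1×micro: -82209/256 ⇒ (c0=-79611/128, c1=-82209/256)
[Jacobi] macro 9: S0 reads c1=-82209/256 → after 1×micro: -400653/256; S1 reads c0=-79611/128 → after 1×micro: 71817/512 ⇒ (c0=-400653/256, c1=71817/512)
[Gauss-Seidel] macro 1: S0 reads c1=3 → after 1×micro: 3; S1 reads c0=3 → after 1×micro: 3/2 ⇒ (c0=3, c1=3/2)
[Gauss-Seidel] macro 2: S0 reads c1=3/2 → after 1×micro: 15/2; S1 reads c0=15/2 → after 1×micro: -21/4 ⇒ (c0=15/2, c1=-21/4)
[Gauss-Seidel] macro 3: S0 reads c1=-21/4 → after 1×micro: 39/4; S1 reads c0=39/4 → after 1×micro: -141/8 ⇒ (c0=39/4, c1=-141/8)
[Gauss-Seidel] macro 4: S0 reads c1=-141/8 → after 1×micro: 15/8; S1 reads c0=15/8 → after 1×micro: -453/16 ⇒ (c0=15/8, c1=-453/16)
[Gauss-Seidel] macro 5: S0 reads c1=-453/16 → after 1×micro: -393/16; S1 reads c0=-393/16 → after 1×micro: -573/32 ⇒ (c0=-393/16, c1=-573/32)
[Gauss-Seidel] macro 6: S0 reads c1=-573/32 → after 1×micro: -2145/32; S1 reads c0=-2145/32 → after 1×micro: 2571/64 ⇒ (c0=-2145/32, c1=2571/64)
[Gauss-Seidel] macro 7: S0 reads c1=2571/64 → after 1×micro: -6009/64; S1 reads c0=-6009/64 → after 1×micro: 19731/128 ⇒ (c0=-6009/64, c1=19731/128)
[Gauss-Seidel] macro 8: S0 reads c1=19731/128 → after 1×micro: -4305/128; S1 reads c0=-4305/128 → after 1×micro: 67803/256 ⇒ (c0=-4305/128, c1=67803/256)
[Gauss-Seidel] macro 9: S0 reads c1=67803/256 → after 1×micro: 50583/256; S1 reads c0=50583/256 → after 1×micro: 102243/512 ⇒ (c0=50583/256, c1=102243/512)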